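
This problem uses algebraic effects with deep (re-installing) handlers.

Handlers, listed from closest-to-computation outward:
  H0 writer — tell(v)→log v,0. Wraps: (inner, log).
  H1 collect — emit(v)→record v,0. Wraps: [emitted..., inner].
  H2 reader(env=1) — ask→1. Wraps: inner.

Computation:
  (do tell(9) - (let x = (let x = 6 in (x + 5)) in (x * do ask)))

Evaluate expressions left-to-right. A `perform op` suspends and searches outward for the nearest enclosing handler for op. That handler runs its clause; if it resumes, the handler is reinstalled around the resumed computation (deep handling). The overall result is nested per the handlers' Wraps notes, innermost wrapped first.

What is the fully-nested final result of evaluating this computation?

Answer: [(-11, (9))]

Evaluation trace:
tell(9) @ H0 ⇒ log+=9
ask @ H2 ⇒ 1
H0 returns (-11, (9))
H1 returns [(-11, (9))]
H2 returns [(-11, (9))]
= [(-11, (9))]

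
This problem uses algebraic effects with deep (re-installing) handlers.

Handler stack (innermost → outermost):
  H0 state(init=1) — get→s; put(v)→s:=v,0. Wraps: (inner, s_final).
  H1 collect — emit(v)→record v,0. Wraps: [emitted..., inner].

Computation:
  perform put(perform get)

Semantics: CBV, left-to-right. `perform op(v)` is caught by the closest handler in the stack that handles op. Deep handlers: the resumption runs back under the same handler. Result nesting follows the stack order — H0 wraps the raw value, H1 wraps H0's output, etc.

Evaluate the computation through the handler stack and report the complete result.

Answer: [(0, 1)]

Working:
get @ H0 ⇒ 1
put(1) @ H0 ⇒ s:=1
H0 returns (0, 1)
H1 returns [(0, 1)]
= [(0, 1)]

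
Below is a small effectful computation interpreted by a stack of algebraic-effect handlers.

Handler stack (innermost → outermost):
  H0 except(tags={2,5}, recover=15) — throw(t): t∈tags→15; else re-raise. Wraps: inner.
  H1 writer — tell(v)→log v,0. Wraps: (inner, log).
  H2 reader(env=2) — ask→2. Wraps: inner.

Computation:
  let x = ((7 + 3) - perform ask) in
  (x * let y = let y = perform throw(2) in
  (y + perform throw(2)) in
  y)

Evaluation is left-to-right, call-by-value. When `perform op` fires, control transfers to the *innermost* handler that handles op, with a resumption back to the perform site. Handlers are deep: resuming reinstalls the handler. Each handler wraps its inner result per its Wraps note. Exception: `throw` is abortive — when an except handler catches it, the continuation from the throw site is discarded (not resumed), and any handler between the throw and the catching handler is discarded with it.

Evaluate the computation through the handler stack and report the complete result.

Evaluation trace:
ask @ H2 ⇒ 2
throw(2) @ H0 caught ⇒ 15
H1 returns (15, ())
H2 returns (15, ())
= (15, ())

Answer: (15, ())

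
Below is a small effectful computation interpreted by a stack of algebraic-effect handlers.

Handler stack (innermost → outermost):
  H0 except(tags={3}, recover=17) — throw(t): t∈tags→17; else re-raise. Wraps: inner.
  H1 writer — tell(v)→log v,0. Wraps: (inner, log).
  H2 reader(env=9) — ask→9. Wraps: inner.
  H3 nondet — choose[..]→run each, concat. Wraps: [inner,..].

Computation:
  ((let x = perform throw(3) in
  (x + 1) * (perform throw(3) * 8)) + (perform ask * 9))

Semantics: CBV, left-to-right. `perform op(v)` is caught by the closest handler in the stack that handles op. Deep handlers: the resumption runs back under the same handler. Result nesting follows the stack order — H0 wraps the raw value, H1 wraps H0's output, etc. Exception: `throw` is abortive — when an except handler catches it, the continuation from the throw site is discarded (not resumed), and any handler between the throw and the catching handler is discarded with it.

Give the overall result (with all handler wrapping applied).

Step-by-step:
throw(3) @ H0 caught ⇒ 17
H1 returns (17, ())
H2 returns (17, ())
H3 returns [(17, ())]
= [(17, ())]

Answer: [(17, ())]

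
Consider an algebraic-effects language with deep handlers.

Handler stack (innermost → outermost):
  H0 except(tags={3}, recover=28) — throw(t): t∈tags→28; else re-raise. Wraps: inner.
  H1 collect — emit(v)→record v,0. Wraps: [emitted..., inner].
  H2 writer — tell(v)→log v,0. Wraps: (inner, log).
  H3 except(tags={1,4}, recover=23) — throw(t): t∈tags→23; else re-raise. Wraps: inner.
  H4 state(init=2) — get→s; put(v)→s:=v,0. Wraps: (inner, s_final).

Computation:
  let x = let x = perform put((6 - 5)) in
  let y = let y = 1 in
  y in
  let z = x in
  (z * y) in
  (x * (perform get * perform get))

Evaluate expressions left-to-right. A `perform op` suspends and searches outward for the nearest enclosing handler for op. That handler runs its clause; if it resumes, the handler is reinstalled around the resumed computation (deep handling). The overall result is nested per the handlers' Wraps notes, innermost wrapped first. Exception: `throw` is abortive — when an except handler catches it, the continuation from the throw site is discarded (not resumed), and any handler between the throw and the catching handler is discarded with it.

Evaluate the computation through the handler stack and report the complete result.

Answer: (([0], ()), 1)

Working:
put(1) @ H4 ⇒ s:=1
get @ H4 ⇒ 1
get @ H4 ⇒ 1
H0 returns 0
H1 returns [0]
H2 returns ([0], ())
H3 returns ([0], ())
H4 returns (([0], ()), 1)
= (([0], ()), 1)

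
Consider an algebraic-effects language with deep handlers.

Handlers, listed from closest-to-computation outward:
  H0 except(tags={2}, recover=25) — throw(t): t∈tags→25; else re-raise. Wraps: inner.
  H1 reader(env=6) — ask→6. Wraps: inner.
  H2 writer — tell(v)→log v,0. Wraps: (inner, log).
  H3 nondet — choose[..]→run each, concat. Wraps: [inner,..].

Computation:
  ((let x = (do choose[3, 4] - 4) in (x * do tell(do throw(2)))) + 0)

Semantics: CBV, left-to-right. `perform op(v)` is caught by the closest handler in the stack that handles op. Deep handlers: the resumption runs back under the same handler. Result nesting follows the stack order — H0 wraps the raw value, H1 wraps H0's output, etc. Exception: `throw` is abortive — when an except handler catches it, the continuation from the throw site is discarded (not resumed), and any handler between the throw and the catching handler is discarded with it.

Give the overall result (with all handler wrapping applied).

Answer: [(25, ()), (25, ())]

Working:
choose[3, 4] @ H3
  branch[0] choose=3:
    throw(2) @ H0 caught ⇒ 25
    H1 returns 25
    H2 returns (25, ())
    H3 returns [(25, ())]
  branch[1] choose=4:
    throw(2) @ H0 caught ⇒ 25
    H1 returns 25
    H2 returns (25, ())
    H3 returns [(25, ())]
= [(25, ()), (25, ())]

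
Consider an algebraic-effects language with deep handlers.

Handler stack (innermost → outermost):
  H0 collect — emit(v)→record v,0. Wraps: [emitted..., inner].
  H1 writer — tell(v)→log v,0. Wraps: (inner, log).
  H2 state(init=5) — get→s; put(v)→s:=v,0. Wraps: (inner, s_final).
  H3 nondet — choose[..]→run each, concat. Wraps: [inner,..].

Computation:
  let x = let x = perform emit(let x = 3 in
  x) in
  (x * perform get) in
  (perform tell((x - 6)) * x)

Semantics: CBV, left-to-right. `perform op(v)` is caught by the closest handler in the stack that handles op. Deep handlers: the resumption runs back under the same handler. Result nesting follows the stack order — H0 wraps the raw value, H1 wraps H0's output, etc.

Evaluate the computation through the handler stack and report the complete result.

Working:
emit(3) @ H0 ⇒ out+=3
get @ H2 ⇒ 5
tell(-6) @ H1 ⇒ log+=-6
H0 returns [3, 0]
H1 returns ([3, 0], (-6))
H2 returns (([3, 0], (-6)), 5)
H3 returns [(([3, 0], (-6)), 5)]
= [(([3, 0], (-6)), 5)]

Answer: [(([3, 0], (-6)), 5)]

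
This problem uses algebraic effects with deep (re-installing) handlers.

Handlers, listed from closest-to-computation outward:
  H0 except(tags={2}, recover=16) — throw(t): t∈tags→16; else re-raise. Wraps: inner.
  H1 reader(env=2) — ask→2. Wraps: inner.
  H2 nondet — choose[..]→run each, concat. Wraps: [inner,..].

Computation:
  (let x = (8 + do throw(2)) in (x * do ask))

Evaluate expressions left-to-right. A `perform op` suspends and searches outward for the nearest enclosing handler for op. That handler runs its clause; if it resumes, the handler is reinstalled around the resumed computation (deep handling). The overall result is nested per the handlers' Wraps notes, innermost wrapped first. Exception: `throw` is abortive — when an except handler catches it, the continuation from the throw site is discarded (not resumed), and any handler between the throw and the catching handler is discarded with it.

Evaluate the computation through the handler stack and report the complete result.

Evaluation trace:
throw(2) @ H0 caught ⇒ 16
H1 returns 16
H2 returns [16]
= [16]

Answer: [16]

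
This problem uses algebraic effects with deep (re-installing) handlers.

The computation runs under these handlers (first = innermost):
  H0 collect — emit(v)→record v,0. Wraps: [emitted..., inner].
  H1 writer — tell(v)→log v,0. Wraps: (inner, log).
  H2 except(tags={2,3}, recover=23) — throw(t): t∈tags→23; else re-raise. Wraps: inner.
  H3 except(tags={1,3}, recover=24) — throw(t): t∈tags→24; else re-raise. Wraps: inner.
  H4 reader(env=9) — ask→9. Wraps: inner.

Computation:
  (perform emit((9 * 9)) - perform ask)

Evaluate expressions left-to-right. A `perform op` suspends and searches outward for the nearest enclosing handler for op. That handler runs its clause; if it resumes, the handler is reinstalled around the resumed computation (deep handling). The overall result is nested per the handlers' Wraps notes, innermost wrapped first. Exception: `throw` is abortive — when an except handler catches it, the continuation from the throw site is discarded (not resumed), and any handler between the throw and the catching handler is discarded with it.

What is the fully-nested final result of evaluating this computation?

Evaluation trace:
emit(81) @ H0 ⇒ out+=81
ask @ H4 ⇒ 9
H0 returns [81, -9]
H1 returns ([81, -9], ())
H2 returns ([81, -9], ())
H3 returns ([81, -9], ())
H4 returns ([81, -9], ())
= ([81, -9], ())

Answer: ([81, -9], ())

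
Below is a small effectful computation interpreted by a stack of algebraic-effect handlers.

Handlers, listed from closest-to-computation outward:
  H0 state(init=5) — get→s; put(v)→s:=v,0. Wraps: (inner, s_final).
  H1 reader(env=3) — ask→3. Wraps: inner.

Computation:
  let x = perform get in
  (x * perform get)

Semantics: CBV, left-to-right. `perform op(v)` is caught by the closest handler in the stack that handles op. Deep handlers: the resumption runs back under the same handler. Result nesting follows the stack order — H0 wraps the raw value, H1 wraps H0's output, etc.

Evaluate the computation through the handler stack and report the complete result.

Evaluation trace:
get @ H0 ⇒ 5
get @ H0 ⇒ 5
H0 returns (25, 5)
H1 returns (25, 5)
= (25, 5)

Answer: (25, 5)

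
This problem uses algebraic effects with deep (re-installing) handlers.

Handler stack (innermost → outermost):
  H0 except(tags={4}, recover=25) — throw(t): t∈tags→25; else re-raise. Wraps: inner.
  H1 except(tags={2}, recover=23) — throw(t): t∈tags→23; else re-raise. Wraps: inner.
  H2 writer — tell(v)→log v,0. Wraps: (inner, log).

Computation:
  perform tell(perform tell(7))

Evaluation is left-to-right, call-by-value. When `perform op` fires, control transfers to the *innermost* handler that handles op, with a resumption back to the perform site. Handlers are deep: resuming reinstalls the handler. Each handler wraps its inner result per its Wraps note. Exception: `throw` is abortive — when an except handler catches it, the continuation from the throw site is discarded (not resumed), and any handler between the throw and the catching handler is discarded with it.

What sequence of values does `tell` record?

Step-by-step:
tell(7) @ H2 ⇒ log+=7
tell(0) @ H2 ⇒ log+=0
H0 returns 0
H1 returns 0
H2 returns (0, (7, 0))
= (0, (7, 0))

Answer: (7, 0)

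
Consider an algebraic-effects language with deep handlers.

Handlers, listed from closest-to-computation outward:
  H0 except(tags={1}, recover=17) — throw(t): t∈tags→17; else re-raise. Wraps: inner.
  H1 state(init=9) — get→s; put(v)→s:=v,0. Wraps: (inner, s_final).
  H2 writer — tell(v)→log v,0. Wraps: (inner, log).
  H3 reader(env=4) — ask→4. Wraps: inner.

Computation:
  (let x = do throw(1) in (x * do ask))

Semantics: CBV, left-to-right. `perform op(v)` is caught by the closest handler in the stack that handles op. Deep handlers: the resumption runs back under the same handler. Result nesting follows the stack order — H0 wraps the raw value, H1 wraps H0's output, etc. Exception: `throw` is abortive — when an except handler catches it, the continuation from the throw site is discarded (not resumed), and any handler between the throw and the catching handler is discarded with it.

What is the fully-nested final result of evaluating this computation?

Working:
throw(1) @ H0 caught ⇒ 17
H1 returns (17, 9)
H2 returns ((17, 9), ())
H3 returns ((17, 9), ())
= ((17, 9), ())

Answer: ((17, 9), ())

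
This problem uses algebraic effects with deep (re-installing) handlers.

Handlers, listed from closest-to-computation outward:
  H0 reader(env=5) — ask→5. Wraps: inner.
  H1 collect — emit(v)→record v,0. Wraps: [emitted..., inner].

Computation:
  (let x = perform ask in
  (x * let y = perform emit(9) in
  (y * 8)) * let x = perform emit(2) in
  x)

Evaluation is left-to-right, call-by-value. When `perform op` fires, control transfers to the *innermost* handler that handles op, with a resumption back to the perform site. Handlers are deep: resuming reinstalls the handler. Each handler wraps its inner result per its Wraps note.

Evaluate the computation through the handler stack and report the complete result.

Answer: [9, 2, 0]

Working:
ask @ H0 ⇒ 5
emit(9) @ H1 ⇒ out+=9
emit(2) @ H1 ⇒ out+=2
H0 returns 0
H1 returns [9, 2, 0]
= [9, 2, 0]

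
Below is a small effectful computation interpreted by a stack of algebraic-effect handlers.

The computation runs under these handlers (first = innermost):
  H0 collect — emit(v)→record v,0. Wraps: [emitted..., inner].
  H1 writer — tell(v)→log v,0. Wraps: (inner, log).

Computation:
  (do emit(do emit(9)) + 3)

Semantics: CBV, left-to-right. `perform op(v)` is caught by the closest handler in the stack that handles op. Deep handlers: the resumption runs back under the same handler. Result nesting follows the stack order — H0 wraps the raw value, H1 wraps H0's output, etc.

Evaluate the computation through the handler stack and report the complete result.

Step-by-step:
emit(9) @ H0 ⇒ out+=9
emit(0) @ H0 ⇒ out+=0
H0 returns [9, 0, 3]
H1 returns ([9, 0, 3], ())
= ([9, 0, 3], ())

Answer: ([9, 0, 3], ())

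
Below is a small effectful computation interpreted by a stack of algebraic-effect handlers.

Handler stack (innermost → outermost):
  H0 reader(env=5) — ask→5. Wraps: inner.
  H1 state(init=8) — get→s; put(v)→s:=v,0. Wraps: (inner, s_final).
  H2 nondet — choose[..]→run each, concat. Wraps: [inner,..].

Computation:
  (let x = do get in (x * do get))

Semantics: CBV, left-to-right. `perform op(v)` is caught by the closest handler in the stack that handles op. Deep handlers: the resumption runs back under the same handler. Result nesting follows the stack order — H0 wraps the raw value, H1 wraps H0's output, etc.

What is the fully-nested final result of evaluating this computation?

Answer: [(64, 8)]

Step-by-step:
get @ H1 ⇒ 8
get @ H1 ⇒ 8
H0 returns 64
H1 returns (64, 8)
H2 returns [(64, 8)]
= [(64, 8)]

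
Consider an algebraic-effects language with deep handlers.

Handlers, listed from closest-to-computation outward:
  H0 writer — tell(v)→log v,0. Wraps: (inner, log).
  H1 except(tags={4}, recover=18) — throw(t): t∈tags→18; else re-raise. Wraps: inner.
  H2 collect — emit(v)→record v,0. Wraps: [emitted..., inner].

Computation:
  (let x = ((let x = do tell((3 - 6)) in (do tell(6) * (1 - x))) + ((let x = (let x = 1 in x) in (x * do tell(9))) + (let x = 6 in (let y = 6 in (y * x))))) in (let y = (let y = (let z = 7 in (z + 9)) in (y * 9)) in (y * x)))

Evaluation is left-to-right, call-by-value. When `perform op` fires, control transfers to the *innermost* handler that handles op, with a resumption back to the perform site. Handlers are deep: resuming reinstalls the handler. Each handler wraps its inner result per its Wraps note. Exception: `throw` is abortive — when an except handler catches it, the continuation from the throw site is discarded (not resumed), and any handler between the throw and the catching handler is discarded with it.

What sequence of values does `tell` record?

Answer: (-3, 6, 9)

Evaluation trace:
tell(-3) @ H0 ⇒ log+=-3
tell(6) @ H0 ⇒ log+=6
tell(9) @ H0 ⇒ log+=9
H0 returns (5184, (-3, 6, 9))
H1 returns (5184, (-3, 6, 9))
H2 returns [(5184, (-3, 6, 9))]
= [(5184, (-3, 6, 9))]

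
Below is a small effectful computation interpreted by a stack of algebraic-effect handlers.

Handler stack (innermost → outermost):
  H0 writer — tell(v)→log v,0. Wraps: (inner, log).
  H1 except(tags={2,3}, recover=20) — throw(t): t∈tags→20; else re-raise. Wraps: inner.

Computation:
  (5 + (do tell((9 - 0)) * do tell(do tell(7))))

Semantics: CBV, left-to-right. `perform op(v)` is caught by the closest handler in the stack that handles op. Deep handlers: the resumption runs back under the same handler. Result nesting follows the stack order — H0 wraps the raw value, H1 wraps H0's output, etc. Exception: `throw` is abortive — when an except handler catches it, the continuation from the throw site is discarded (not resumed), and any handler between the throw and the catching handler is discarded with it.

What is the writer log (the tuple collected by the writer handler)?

Step-by-step:
tell(9) @ H0 ⇒ log+=9
tell(7) @ H0 ⇒ log+=7
tell(0) @ H0 ⇒ log+=0
H0 returns (5, (9, 7, 0))
H1 returns (5, (9, 7, 0))
= (5, (9, 7, 0))

Answer: (9, 7, 0)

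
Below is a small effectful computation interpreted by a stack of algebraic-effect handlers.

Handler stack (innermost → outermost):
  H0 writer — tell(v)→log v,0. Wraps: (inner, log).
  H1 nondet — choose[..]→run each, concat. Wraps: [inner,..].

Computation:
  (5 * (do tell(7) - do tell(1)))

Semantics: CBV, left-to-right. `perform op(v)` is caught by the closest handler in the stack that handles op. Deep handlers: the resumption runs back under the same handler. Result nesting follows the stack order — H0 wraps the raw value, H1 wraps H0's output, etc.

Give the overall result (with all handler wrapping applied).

Evaluation trace:
tell(7) @ H0 ⇒ log+=7
tell(1) @ H0 ⇒ log+=1
H0 returns (0, (7, 1))
H1 returns [(0, (7, 1))]
= [(0, (7, 1))]

Answer: [(0, (7, 1))]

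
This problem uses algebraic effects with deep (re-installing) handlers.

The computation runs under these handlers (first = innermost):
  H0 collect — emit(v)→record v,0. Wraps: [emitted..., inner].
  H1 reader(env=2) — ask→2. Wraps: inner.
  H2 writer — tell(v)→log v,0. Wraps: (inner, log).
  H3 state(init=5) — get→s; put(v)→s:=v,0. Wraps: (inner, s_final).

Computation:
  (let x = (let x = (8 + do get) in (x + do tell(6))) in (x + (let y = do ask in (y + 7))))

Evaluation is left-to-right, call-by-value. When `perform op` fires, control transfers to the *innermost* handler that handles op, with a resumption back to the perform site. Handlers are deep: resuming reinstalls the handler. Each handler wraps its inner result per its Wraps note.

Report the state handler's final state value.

Step-by-step:
get @ H3 ⇒ 5
tell(6) @ H2 ⇒ log+=6
ask @ H1 ⇒ 2
H0 returns [22]
H1 returns [22]
H2 returns ([22], (6))
H3 returns (([22], (6)), 5)
= (([22], (6)), 5)

Answer: 5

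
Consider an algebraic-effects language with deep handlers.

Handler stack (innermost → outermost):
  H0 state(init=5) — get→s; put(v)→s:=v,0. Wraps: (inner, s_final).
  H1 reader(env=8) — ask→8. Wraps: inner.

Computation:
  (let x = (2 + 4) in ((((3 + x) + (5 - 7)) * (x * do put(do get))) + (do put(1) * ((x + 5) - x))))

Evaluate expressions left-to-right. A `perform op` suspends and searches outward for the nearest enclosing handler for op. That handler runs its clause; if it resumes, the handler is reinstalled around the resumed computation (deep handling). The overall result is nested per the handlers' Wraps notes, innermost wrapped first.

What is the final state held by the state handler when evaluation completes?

Answer: 1

Working:
get @ H0 ⇒ 5
put(5) @ H0 ⇒ s:=5
put(1) @ H0 ⇒ s:=1
H0 returns (0, 1)
H1 returns (0, 1)
= (0, 1)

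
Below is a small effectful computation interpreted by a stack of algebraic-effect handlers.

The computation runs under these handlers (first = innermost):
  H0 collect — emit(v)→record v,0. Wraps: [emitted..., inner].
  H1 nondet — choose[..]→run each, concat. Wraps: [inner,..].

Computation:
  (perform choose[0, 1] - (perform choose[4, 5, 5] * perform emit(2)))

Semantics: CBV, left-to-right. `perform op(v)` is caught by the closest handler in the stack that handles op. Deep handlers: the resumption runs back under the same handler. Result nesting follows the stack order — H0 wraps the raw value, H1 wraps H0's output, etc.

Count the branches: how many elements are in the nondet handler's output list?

Working:
choose[0, 1] @ H1
  branch[0] choose=0:
    choose[4, 5, 5] @ H1
      branch[0] choose=4:
        emit(2) @ H0 ⇒ out+=2
        H0 returns [2, 0]
        H1 returns [[2, 0]]
      branch[1] choose=5:
        emit(2) @ H0 ⇒ out+=2
        H0 returns [2, 0]
        H1 returns [[2, 0]]
      branch[2] choose=5:
        emit(2) @ H0 ⇒ out+=2
        H0 returns [2, 0]
        H1 returns [[2, 0]]
  branch[1] choose=1:
    choose[4, 5, 5] @ H1
      branch[0] choose=4:
        emit(2) @ H0 ⇒ out+=2
        H0 returns [2, 1]
        H1 returns [[2, 1]]
      branch[1] choose=5:
        emit(2) @ H0 ⇒ out+=2
        H0 returns [2, 1]
        H1 returns [[2, 1]]
      branch[2] choose=5:
        emit(2) @ H0 ⇒ out+=2
        H0 returns [2, 1]
        H1 returns [[2, 1]]
= [[2, 0], [2, 0], [2, 0], [2, 1], [2, 1], [2, 1]]

Answer: 6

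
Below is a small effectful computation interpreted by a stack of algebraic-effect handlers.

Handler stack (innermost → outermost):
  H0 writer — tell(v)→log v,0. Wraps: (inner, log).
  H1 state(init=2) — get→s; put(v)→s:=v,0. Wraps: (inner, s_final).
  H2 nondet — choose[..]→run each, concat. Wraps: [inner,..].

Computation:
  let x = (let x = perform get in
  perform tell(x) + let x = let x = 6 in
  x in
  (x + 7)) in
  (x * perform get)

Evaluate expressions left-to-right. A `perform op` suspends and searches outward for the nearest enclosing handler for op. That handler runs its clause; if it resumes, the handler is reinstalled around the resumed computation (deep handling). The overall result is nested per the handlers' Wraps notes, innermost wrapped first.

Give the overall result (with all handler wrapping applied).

Answer: [((26, (2)), 2)]

Working:
get @ H1 ⇒ 2
tell(2) @ H0 ⇒ log+=2
get @ H1 ⇒ 2
H0 returns (26, (2))
H1 returns ((26, (2)), 2)
H2 returns [((26, (2)), 2)]
= [((26, (2)), 2)]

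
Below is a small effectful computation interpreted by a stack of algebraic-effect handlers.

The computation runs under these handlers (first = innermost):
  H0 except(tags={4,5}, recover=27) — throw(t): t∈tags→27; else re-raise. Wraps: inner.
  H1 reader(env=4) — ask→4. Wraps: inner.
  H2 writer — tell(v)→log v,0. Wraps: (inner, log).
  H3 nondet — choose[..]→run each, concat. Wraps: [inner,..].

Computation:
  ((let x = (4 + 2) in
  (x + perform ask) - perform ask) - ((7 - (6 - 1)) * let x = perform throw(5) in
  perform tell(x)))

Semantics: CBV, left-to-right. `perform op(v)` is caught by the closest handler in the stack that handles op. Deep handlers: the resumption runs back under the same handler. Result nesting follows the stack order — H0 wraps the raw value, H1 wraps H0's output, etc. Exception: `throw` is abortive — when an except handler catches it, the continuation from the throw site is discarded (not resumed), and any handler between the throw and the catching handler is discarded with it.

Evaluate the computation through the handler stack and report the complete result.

Answer: [(27, ())]

Evaluation trace:
ask @ H1 ⇒ 4
ask @ H1 ⇒ 4
throw(5) @ H0 caught ⇒ 27
H1 returns 27
H2 returns (27, ())
H3 returns [(27, ())]
= [(27, ())]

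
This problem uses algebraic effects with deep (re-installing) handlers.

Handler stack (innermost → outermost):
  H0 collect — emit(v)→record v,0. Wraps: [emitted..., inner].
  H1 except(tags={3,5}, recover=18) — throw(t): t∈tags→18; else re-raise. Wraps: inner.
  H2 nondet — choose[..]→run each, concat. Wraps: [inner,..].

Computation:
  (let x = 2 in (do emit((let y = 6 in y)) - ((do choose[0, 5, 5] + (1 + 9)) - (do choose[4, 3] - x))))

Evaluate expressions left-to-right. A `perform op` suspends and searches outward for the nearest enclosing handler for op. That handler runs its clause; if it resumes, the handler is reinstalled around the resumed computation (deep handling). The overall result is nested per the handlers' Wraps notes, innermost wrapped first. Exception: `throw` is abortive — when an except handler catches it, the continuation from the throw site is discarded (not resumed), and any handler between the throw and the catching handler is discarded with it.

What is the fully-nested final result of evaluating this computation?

Answer: [[6, -8], [6, -9], [6, -13], [6, -14], [6, -13], [6, -14]]

Evaluation trace:
emit(6) @ H0 ⇒ out+=6
choose[0, 5, 5] @ H2
  branch[0] choose=0:
    choose[4, 3] @ H2
      branch[0] choose=4:
        H0 returns [6, -8]
        H1 returns [6, -8]
        H2 returns [[6, -8]]
      branch[1] choose=3:
        H0 returns [6, -9]
        H1 returns [6, -9]
        H2 returns [[6, -9]]
  branch[1] choose=5:
    choose[4, 3] @ H2
      branch[0] choose=4:
        H0 returns [6, -13]
        H1 returns [6, -13]
        H2 returns [[6, -13]]
      branch[1] choose=3:
        H0 returns [6, -14]
        H1 returns [6, -14]
        H2 returns [[6, -14]]
  branch[2] choose=5:
    choose[4, 3] @ H2
      branch[0] choose=4:
        H0 returns [6, -13]
        H1 returns [6, -13]
        H2 returns [[6, -13]]
      branch[1] choose=3:
        H0 returns [6, -14]
        H1 returns [6, -14]
        H2 returns [[6, -14]]
= [[6, -8], [6, -9], [6, -13], [6, -14], [6, -13], [6, -14]]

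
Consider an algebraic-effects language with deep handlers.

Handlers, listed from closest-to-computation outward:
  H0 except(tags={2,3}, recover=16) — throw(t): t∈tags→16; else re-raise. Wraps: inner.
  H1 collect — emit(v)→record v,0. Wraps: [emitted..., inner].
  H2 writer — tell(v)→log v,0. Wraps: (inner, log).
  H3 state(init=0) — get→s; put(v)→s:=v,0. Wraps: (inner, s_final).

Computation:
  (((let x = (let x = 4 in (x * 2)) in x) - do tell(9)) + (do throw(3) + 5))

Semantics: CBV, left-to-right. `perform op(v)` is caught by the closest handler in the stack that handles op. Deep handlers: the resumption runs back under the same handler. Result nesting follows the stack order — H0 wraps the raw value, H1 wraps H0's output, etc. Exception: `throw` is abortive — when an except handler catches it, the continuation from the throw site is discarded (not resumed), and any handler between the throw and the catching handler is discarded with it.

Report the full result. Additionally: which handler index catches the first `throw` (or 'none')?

Step-by-step:
tell(9) @ H2 ⇒ log+=9
throw(3) @ H0 caught ⇒ 16
H1 returns [16]
H2 returns ([16], (9))
H3 returns (([16], (9)), 0)
= (([16], (9)), 0)

Answer: (([16], (9)), 0) ; first throw caught by: H0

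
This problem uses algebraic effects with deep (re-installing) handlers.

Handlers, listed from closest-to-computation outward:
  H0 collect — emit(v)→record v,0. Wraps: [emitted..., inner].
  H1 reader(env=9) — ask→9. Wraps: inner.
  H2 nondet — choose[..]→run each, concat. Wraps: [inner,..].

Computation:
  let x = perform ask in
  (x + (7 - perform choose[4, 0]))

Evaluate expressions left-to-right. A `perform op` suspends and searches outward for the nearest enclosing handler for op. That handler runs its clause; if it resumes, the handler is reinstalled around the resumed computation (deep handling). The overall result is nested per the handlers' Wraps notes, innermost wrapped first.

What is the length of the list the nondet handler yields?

Answer: 2

Working:
ask @ H1 ⇒ 9
choose[4, 0] @ H2
  branch[0] choose=4:
    H0 returns [12]
    H1 returns [12]
    H2 returns [[12]]
  branch[1] choose=0:
    H0 returns [16]
    H1 returns [16]
    H2 returns [[16]]
= [[12], [16]]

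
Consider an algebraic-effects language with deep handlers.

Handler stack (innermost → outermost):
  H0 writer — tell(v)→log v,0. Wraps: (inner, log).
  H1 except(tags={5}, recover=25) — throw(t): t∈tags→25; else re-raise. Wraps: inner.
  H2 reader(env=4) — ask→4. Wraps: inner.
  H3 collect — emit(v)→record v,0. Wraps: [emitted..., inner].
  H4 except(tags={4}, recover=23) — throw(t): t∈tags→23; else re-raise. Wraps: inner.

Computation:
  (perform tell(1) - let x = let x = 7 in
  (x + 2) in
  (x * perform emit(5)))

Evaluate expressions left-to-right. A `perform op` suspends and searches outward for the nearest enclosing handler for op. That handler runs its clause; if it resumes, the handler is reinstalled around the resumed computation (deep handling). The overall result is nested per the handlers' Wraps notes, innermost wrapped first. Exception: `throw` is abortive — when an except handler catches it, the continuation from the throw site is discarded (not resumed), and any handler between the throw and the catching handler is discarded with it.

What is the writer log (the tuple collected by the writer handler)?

Working:
tell(1) @ H0 ⇒ log+=1
emit(5) @ H3 ⇒ out+=5
H0 returns (0, (1))
H1 returns (0, (1))
H2 returns (0, (1))
H3 returns [5, (0, (1))]
H4 returns [5, (0, (1))]
= [5, (0, (1))]

Answer: (1)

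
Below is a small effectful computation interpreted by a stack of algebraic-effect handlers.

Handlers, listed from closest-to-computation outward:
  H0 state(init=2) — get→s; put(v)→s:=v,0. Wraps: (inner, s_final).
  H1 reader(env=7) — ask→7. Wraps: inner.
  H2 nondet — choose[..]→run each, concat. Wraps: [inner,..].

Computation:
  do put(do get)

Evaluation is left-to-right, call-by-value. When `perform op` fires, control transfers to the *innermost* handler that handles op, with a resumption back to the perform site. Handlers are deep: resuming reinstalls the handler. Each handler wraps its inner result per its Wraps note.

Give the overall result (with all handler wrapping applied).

Step-by-step:
get @ H0 ⇒ 2
put(2) @ H0 ⇒ s:=2
H0 returns (0, 2)
H1 returns (0, 2)
H2 returns [(0, 2)]
= [(0, 2)]

Answer: [(0, 2)]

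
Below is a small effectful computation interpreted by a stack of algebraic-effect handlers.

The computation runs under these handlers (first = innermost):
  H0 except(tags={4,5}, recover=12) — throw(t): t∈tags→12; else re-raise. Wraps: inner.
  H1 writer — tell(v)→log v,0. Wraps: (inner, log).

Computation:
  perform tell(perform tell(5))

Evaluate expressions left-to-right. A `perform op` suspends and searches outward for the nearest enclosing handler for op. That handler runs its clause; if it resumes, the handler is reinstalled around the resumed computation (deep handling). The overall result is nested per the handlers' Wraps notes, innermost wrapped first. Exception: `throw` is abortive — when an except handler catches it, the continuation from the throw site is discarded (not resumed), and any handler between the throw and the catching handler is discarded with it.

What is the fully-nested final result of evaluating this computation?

Evaluation trace:
tell(5) @ H1 ⇒ log+=5
tell(0) @ H1 ⇒ log+=0
H0 returns 0
H1 returns (0, (5, 0))
= (0, (5, 0))

Answer: (0, (5, 0))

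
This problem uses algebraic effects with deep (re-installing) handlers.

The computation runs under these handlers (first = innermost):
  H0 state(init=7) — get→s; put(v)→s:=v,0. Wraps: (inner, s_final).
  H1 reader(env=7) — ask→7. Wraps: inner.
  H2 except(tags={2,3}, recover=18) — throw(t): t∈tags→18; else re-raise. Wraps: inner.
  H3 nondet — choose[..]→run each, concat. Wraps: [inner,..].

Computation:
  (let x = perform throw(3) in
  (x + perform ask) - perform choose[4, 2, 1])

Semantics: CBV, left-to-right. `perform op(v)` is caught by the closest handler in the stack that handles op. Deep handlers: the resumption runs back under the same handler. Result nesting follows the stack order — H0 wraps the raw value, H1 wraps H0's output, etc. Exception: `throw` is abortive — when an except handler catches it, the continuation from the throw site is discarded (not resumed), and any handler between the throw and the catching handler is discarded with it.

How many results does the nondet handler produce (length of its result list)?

Answer: 1

Working:
throw(3) @ H2 caught ⇒ 18
H3 returns [18]
= [18]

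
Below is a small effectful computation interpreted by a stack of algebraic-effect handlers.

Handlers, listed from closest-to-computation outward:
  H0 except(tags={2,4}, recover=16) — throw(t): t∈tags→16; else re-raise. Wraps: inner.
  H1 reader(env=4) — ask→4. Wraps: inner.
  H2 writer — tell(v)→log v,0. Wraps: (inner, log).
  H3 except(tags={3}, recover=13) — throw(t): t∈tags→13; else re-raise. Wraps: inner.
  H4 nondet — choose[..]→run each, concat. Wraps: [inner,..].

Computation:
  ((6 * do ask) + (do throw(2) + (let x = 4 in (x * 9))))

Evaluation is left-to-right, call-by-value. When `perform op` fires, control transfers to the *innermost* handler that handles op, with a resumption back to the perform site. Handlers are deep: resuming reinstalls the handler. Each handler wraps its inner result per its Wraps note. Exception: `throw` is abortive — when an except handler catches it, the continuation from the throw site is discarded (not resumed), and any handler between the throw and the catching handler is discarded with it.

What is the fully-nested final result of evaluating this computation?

Working:
ask @ H1 ⇒ 4
throw(2) @ H0 caught ⇒ 16
H1 returns 16
H2 returns (16, ())
H3 returns (16, ())
H4 returns [(16, ())]
= [(16, ())]

Answer: [(16, ())]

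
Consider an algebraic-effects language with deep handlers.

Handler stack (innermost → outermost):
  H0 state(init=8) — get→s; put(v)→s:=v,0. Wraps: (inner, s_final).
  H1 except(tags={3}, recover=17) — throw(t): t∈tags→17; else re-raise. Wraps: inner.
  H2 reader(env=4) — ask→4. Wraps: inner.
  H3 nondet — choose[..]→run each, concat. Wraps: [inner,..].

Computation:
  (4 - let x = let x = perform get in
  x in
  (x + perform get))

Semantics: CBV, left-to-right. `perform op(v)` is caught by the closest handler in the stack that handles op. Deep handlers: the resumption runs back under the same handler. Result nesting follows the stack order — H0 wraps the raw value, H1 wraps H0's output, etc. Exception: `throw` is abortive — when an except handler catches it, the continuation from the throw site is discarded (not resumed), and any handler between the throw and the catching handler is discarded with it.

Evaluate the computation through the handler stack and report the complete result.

Step-by-step:
get @ H0 ⇒ 8
get @ H0 ⇒ 8
H0 returns (-12, 8)
H1 returns (-12, 8)
H2 returns (-12, 8)
H3 returns [(-12, 8)]
= [(-12, 8)]

Answer: [(-12, 8)]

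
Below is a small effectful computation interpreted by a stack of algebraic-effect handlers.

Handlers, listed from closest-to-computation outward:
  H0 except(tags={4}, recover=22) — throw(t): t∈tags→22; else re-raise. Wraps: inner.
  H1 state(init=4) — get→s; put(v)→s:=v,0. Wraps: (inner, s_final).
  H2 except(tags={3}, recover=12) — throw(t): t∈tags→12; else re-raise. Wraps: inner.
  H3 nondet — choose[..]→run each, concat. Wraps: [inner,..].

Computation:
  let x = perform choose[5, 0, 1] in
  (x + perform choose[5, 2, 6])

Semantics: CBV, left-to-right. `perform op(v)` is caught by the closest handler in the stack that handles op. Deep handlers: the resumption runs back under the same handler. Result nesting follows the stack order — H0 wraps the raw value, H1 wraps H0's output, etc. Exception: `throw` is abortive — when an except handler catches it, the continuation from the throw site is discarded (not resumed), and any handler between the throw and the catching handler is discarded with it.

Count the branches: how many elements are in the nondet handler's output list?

Evaluation trace:
choose[5, 0, 1] @ H3
  branch[0] choose=5:
    choose[5, 2, 6] @ H3
      branch[0] choose=5:
        H0 returns 10
        H1 returns (10, 4)
        H2 returns (10, 4)
        H3 returns [(10, 4)]
      branch[1] choose=2:
        H0 returns 7
        H1 returns (7, 4)
        H2 returns (7, 4)
        H3 returns [(7, 4)]
      branch[2] choose=6:
        H0 returns 11
        H1 returns (11, 4)
        H2 returns (11, 4)
        H3 returns [(11, 4)]
  branch[1] choose=0:
    choose[5, 2, 6] @ H3
      branch[0] choose=5:
        H0 returns 5
        H1 returns (5, 4)
        H2 returns (5, 4)
        H3 returns [(5, 4)]
      branch[1] choose=2:
        H0 returns 2
        H1 returns (2, 4)
        H2 returns (2, 4)
        H3 returns [(2, 4)]
      branch[2] choose=6:
        H0 returns 6
        H1 returns (6, 4)
        H2 returns (6, 4)
        H3 returns [(6, 4)]
  branch[2] choose=1:
    choose[5, 2, 6] @ H3
      branch[0] choose=5:
        H0 returns 6
        H1 returns (6, 4)
        H2 returns (6, 4)
        H3 returns [(6, 4)]
      branch[1] choose=2:
        H0 returns 3
        H1 returns (3, 4)
        H2 returns (3, 4)
        H3 returns [(3, 4)]
      branch[2] choose=6:
        H0 returns 7
        H1 returns (7, 4)
        H2 returns (7, 4)
        H3 returns [(7, 4)]
= [(10, 4), (7, 4), (11, 4), (5, 4), (2, 4), (6, 4), (6, 4), (3, 4), (7, 4)]

Answer: 9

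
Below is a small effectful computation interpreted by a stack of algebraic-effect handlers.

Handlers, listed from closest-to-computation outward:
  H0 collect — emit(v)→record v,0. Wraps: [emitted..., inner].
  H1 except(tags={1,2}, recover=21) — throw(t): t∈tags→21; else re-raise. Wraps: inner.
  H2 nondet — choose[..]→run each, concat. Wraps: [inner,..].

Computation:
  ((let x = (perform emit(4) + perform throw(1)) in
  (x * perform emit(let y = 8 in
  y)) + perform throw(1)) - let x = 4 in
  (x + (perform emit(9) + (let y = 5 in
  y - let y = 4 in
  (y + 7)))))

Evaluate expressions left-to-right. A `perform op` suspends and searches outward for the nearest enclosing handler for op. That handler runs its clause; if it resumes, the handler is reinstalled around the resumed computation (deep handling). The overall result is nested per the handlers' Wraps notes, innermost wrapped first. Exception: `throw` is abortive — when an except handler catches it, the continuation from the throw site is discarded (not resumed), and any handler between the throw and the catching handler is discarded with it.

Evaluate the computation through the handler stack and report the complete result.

Answer: [21]

Step-by-step:
emit(4) @ H0 ⇒ out+=4
throw(1) @ H1 caught ⇒ 21
H2 returns [21]
= [21]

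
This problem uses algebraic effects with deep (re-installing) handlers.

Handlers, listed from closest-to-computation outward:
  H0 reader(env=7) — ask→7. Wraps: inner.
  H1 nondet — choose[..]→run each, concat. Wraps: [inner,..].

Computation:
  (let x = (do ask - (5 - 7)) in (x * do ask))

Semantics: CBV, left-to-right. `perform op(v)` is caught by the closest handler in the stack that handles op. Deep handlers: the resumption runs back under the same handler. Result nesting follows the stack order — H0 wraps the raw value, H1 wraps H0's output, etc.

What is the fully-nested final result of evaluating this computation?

Answer: [63]

Step-by-step:
ask @ H0 ⇒ 7
ask @ H0 ⇒ 7
H0 returns 63
H1 returns [63]
= [63]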